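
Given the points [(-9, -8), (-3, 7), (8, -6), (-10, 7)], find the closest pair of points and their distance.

Computing all pairwise distances among 4 points:

d((-9, -8), (-3, 7)) = 16.1555
d((-9, -8), (8, -6)) = 17.1172
d((-9, -8), (-10, 7)) = 15.0333
d((-3, 7), (8, -6)) = 17.0294
d((-3, 7), (-10, 7)) = 7.0 <-- minimum
d((8, -6), (-10, 7)) = 22.2036

Closest pair: (-3, 7) and (-10, 7) with distance 7.0

The closest pair is (-3, 7) and (-10, 7) with Euclidean distance 7.0. For 4 points, brute-force pairwise comparison is shown above. For large n, the divide-and-conquer algorithm (sort by x, recurse on halves, check the dividing strip) achieves O(n log n).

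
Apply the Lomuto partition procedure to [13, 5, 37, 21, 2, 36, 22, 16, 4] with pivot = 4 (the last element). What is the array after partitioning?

Lomuto partition with pivot = 4:

Initial array: [13, 5, 37, 21, 2, 36, 22, 16, 4]

arr[0]=13 > 4: no swap
arr[1]=5 > 4: no swap
arr[2]=37 > 4: no swap
arr[3]=21 > 4: no swap
arr[4]=2 <= 4: swap with position 0, array becomes [2, 5, 37, 21, 13, 36, 22, 16, 4]
arr[5]=36 > 4: no swap
arr[6]=22 > 4: no swap
arr[7]=16 > 4: no swap

Place pivot at position 1: [2, 4, 37, 21, 13, 36, 22, 16, 5]
Pivot position: 1

After partitioning with pivot 4, the array becomes [2, 4, 37, 21, 13, 36, 22, 16, 5]. The pivot is placed at index 1. All elements to the left of the pivot are <= 4, and all elements to the right are > 4.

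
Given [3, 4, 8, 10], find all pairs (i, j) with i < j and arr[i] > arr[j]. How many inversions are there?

Finding inversions in [3, 4, 8, 10]:


Total inversions: 0

The array has 0 inversions. It is already sorted.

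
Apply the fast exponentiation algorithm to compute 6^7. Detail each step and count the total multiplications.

Computing 6^7 by squaring (build up from 6^1; each line after the first costs one multiplication):

6^1 = 6
6^2 = (6^1)^2 = 6^2 = 36
6^3 = 6 * 6^2 = 6 * 36 = 216
6^6 = (6^3)^2 = 216^2 = 46656
6^7 = 6 * 6^6 = 6 * 46656 = 279936

Result: 279936
Multiplications needed: 4 (4 lines after 6^1)

6^7 = 279936. Using exponentiation by squaring, this requires 4 multiplications. The key idea: if the exponent is even, square the half-power; if odd, multiply by the base once.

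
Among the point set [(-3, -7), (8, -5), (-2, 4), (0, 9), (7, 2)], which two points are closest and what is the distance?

Computing all pairwise distances among 5 points:

d((-3, -7), (8, -5)) = 11.1803
d((-3, -7), (-2, 4)) = 11.0454
d((-3, -7), (0, 9)) = 16.2788
d((-3, -7), (7, 2)) = 13.4536
d((8, -5), (-2, 4)) = 13.4536
d((8, -5), (0, 9)) = 16.1245
d((8, -5), (7, 2)) = 7.0711
d((-2, 4), (0, 9)) = 5.3852 <-- minimum
d((-2, 4), (7, 2)) = 9.2195
d((0, 9), (7, 2)) = 9.8995

Closest pair: (-2, 4) and (0, 9) with distance 5.3852

The closest pair is (-2, 4) and (0, 9) with Euclidean distance 5.3852. For 5 points, brute-force pairwise comparison is shown above. For large n, the divide-and-conquer algorithm (sort by x, recurse on halves, check the dividing strip) achieves O(n log n).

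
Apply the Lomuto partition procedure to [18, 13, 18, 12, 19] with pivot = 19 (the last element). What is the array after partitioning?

Lomuto partition with pivot = 19:

Initial array: [18, 13, 18, 12, 19]

arr[0]=18 <= 19: swap with position 0, array becomes [18, 13, 18, 12, 19]
arr[1]=13 <= 19: swap with position 1, array becomes [18, 13, 18, 12, 19]
arr[2]=18 <= 19: swap with position 2, array becomes [18, 13, 18, 12, 19]
arr[3]=12 <= 19: swap with position 3, array becomes [18, 13, 18, 12, 19]

Place pivot at position 4: [18, 13, 18, 12, 19]
Pivot position: 4

After partitioning with pivot 19, the array becomes [18, 13, 18, 12, 19]. The pivot is placed at index 4. All elements to the left of the pivot are <= 19, and all elements to the right are > 19.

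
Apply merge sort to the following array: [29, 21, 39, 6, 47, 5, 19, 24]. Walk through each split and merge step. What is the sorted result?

Merge sort trace:

Split: [29, 21, 39, 6, 47, 5, 19, 24] -> [29, 21, 39, 6] and [47, 5, 19, 24]
  Split: [29, 21, 39, 6] -> [29, 21] and [39, 6]
    Split: [29, 21] -> [29] and [21]
    Merge: [29] + [21] -> [21, 29]
    Split: [39, 6] -> [39] and [6]
    Merge: [39] + [6] -> [6, 39]
  Merge: [21, 29] + [6, 39] -> [6, 21, 29, 39]
  Split: [47, 5, 19, 24] -> [47, 5] and [19, 24]
    Split: [47, 5] -> [47] and [5]
    Merge: [47] + [5] -> [5, 47]
    Split: [19, 24] -> [19] and [24]
    Merge: [19] + [24] -> [19, 24]
  Merge: [5, 47] + [19, 24] -> [5, 19, 24, 47]
Merge: [6, 21, 29, 39] + [5, 19, 24, 47] -> [5, 6, 19, 21, 24, 29, 39, 47]

Final sorted array: [5, 6, 19, 21, 24, 29, 39, 47]

The merge sort proceeds by recursively splitting the array and merging sorted halves.
After all merges, the sorted array is [5, 6, 19, 21, 24, 29, 39, 47].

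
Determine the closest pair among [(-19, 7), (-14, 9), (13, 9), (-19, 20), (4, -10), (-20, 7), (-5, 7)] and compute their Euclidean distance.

Computing all pairwise distances among 7 points:

d((-19, 7), (-14, 9)) = 5.3852
d((-19, 7), (13, 9)) = 32.0624
d((-19, 7), (-19, 20)) = 13.0
d((-19, 7), (4, -10)) = 28.6007
d((-19, 7), (-20, 7)) = 1.0 <-- minimum
d((-19, 7), (-5, 7)) = 14.0
d((-14, 9), (13, 9)) = 27.0
d((-14, 9), (-19, 20)) = 12.083
d((-14, 9), (4, -10)) = 26.1725
d((-14, 9), (-20, 7)) = 6.3246
d((-14, 9), (-5, 7)) = 9.2195
d((13, 9), (-19, 20)) = 33.8378
d((13, 9), (4, -10)) = 21.0238
d((13, 9), (-20, 7)) = 33.0606
d((13, 9), (-5, 7)) = 18.1108
d((-19, 20), (4, -10)) = 37.8021
d((-19, 20), (-20, 7)) = 13.0384
d((-19, 20), (-5, 7)) = 19.105
d((4, -10), (-20, 7)) = 29.4109
d((4, -10), (-5, 7)) = 19.2354
d((-20, 7), (-5, 7)) = 15.0

Closest pair: (-19, 7) and (-20, 7) with distance 1.0

The closest pair is (-19, 7) and (-20, 7) with Euclidean distance 1.0. For 7 points, brute-force pairwise comparison is shown above. For large n, the divide-and-conquer algorithm (sort by x, recurse on halves, check the dividing strip) achieves O(n log n).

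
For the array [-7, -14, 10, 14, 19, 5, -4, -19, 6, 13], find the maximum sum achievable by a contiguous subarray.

Using Kadane's algorithm on [-7, -14, 10, 14, 19, 5, -4, -19, 6, 13]:

Scanning through the array:
Position 1 (value -14): max_ending_here = -14, max_so_far = -7
Position 2 (value 10): max_ending_here = 10, max_so_far = 10
Position 3 (value 14): max_ending_here = 24, max_so_far = 24
Position 4 (value 19): max_ending_here = 43, max_so_far = 43
Position 5 (value 5): max_ending_here = 48, max_so_far = 48
Position 6 (value -4): max_ending_here = 44, max_so_far = 48
Position 7 (value -19): max_ending_here = 25, max_so_far = 48
Position 8 (value 6): max_ending_here = 31, max_so_far = 48
Position 9 (value 13): max_ending_here = 44, max_so_far = 48

Maximum subarray: [10, 14, 19, 5]
Maximum sum: 48

The maximum subarray is [10, 14, 19, 5] with sum 48. This subarray runs from index 2 to index 5.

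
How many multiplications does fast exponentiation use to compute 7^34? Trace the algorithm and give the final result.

Computing 7^34 by squaring (build up from 7^1; each line after the first costs one multiplication):

7^1 = 7
7^2 = (7^1)^2 = 7^2 = 49
7^4 = (7^2)^2 = 49^2 = 2401
7^8 = (7^4)^2 = 2401^2 = 5764801
7^16 = (7^8)^2 = 5764801^2 = 33232930569601
7^17 = 7 * 7^16 = 7 * 33232930569601 = 232630513987207
7^34 = (7^17)^2 = 232630513987207^2 = 54116956037952111668959660849

Result: 54116956037952111668959660849
Multiplications needed: 6 (6 lines after 7^1)

7^34 = 54116956037952111668959660849. Using exponentiation by squaring, this requires 6 multiplications. The key idea: if the exponent is even, square the half-power; if odd, multiply by the base once.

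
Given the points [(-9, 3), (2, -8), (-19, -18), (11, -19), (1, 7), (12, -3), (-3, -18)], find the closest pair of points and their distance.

Computing all pairwise distances among 7 points:

d((-9, 3), (2, -8)) = 15.5563
d((-9, 3), (-19, -18)) = 23.2594
d((-9, 3), (11, -19)) = 29.7321
d((-9, 3), (1, 7)) = 10.7703 <-- minimum
d((-9, 3), (12, -3)) = 21.8403
d((-9, 3), (-3, -18)) = 21.8403
d((2, -8), (-19, -18)) = 23.2594
d((2, -8), (11, -19)) = 14.2127
d((2, -8), (1, 7)) = 15.0333
d((2, -8), (12, -3)) = 11.1803
d((2, -8), (-3, -18)) = 11.1803
d((-19, -18), (11, -19)) = 30.0167
d((-19, -18), (1, 7)) = 32.0156
d((-19, -18), (12, -3)) = 34.4384
d((-19, -18), (-3, -18)) = 16.0
d((11, -19), (1, 7)) = 27.8568
d((11, -19), (12, -3)) = 16.0312
d((11, -19), (-3, -18)) = 14.0357
d((1, 7), (12, -3)) = 14.8661
d((1, 7), (-3, -18)) = 25.318
d((12, -3), (-3, -18)) = 21.2132

Closest pair: (-9, 3) and (1, 7) with distance 10.7703

The closest pair is (-9, 3) and (1, 7) with Euclidean distance 10.7703. For 7 points, brute-force pairwise comparison is shown above. For large n, the divide-and-conquer algorithm (sort by x, recurse on halves, check the dividing strip) achieves O(n log n).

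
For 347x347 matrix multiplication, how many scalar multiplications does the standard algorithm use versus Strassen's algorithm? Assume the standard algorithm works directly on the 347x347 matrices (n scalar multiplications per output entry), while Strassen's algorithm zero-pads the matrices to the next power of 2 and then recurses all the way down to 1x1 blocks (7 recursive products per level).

Matrix multiplication for 347x347 matrices:

Strassen's algorithm requires power-of-2 dimensions. Pad 347x347 to 512x512 (next power of 2).

Standard algorithm: 347^3 = 41781923 multiplications
Strassen's algorithm: 7^(log2(512)) = 7^9 = 40353607 multiplications
Savings: 41781923 - 40353607 = 1428316 multiplications

Standard: 41781923 multiplications (347^3). Strassen: 40353607 multiplications (7^9, after padding to 512x512). Strassen reduces 8 recursive multiplications to 7 at each level.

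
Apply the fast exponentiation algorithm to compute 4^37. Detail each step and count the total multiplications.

Computing 4^37 by squaring (build up from 4^1; each line after the first costs one multiplication):

4^1 = 4
4^2 = (4^1)^2 = 4^2 = 16
4^4 = (4^2)^2 = 16^2 = 256
4^8 = (4^4)^2 = 256^2 = 65536
4^9 = 4 * 4^8 = 4 * 65536 = 262144
4^18 = (4^9)^2 = 262144^2 = 68719476736
4^36 = (4^18)^2 = 68719476736^2 = 4722366482869645213696
4^37 = 4 * 4^36 = 4 * 4722366482869645213696 = 18889465931478580854784

Result: 18889465931478580854784
Multiplications needed: 7 (7 lines after 4^1)

4^37 = 18889465931478580854784. Using exponentiation by squaring, this requires 7 multiplications. The key idea: if the exponent is even, square the half-power; if odd, multiply by the base once.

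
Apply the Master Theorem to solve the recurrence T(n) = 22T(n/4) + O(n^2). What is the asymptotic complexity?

Master Theorem for T(n) = 22T(n/4) + O(n^2):

a = 22, b = 4, c = 2
log_b(a) = log_4(22) = 2.2297

Case 1: c = 2 < log_4(22) = 2.2297
T(n) = O(n^(log_4 22))

For T(n) = 22T(n/4) + O(n^2): log_4(22) = 2.2297. This is Case 1 of the Master Theorem (c < log_b(a), work dominated by leaves), giving O(n^(log_4 22)).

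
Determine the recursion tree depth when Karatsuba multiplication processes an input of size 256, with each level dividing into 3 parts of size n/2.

For divide and conquer with division factor 2:

Problem sizes at each level:
Level 0: 256
Level 1: 128
Level 2: 64
Level 3: 32
Level 4: 16
Level 5: 8
Level 6: 4
Level 7: 2
Level 8: 1

The root is level 0 and the size-1 base case is level 8 (the tree spans levels 0 through 8, i.e. 9 levels counting the root), so the depth is the number of divisions: log_2(256) = 8

The recursion tree depth is log_2(256) = 8. At each level, the problem size is divided by 2, so it takes 8 divisions to reduce to a base case of size 1. The algorithm makes 3 recursive calls at each level.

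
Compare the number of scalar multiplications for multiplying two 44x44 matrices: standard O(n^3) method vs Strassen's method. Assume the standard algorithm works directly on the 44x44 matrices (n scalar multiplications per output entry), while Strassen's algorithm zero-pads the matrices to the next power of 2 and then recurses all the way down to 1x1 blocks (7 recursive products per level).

Matrix multiplication for 44x44 matrices:

Strassen's algorithm requires power-of-2 dimensions. Pad 44x44 to 64x64 (next power of 2).

Standard algorithm: 44^3 = 85184 multiplications
Strassen's algorithm: 7^(log2(64)) = 7^6 = 117649 multiplications
Difference: 85184 - 117649 = -32465 (Strassen uses MORE here due to padding overhead — for small or just-over-power-of-2 n, padding can outweigh the per-level savings)

Standard: 85184 multiplications (44^3). Strassen: 117649 multiplications (7^6, after padding to 64x64). Strassen reduces 8 recursive multiplications to 7 at each level.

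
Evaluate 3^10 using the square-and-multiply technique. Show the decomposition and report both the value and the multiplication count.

Computing 3^10 by squaring (build up from 3^1; each line after the first costs one multiplication):

3^1 = 3
3^2 = (3^1)^2 = 3^2 = 9
3^4 = (3^2)^2 = 9^2 = 81
3^5 = 3 * 3^4 = 3 * 81 = 243
3^10 = (3^5)^2 = 243^2 = 59049

Result: 59049
Multiplications needed: 4 (4 lines after 3^1)

3^10 = 59049. Using exponentiation by squaring, this requires 4 multiplications. The key idea: if the exponent is even, square the half-power; if odd, multiply by the base once.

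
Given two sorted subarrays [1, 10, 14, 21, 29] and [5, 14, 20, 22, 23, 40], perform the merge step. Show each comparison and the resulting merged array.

Merging process:

Compare 1 vs 5: take 1 from left. Merged: [1]
Compare 10 vs 5: take 5 from right. Merged: [1, 5]
Compare 10 vs 14: take 10 from left. Merged: [1, 5, 10]
Compare 14 vs 14: take 14 from left. Merged: [1, 5, 10, 14]
Compare 21 vs 14: take 14 from right. Merged: [1, 5, 10, 14, 14]
Compare 21 vs 20: take 20 from right. Merged: [1, 5, 10, 14, 14, 20]
Compare 21 vs 22: take 21 from left. Merged: [1, 5, 10, 14, 14, 20, 21]
Compare 29 vs 22: take 22 from right. Merged: [1, 5, 10, 14, 14, 20, 21, 22]
Compare 29 vs 23: take 23 from right. Merged: [1, 5, 10, 14, 14, 20, 21, 22, 23]
Compare 29 vs 40: take 29 from left. Merged: [1, 5, 10, 14, 14, 20, 21, 22, 23, 29]
Append remaining from right: [40]. Merged: [1, 5, 10, 14, 14, 20, 21, 22, 23, 29, 40]

Final merged array: [1, 5, 10, 14, 14, 20, 21, 22, 23, 29, 40]
Total comparisons: 10

The merged array is [1, 5, 10, 14, 14, 20, 21, 22, 23, 29, 40], requiring 10 comparisons. The merge step runs in O(n) time where n is the total number of elements.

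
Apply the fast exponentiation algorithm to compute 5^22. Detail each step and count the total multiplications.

Computing 5^22 by squaring (build up from 5^1; each line after the first costs one multiplication):

5^1 = 5
5^2 = (5^1)^2 = 5^2 = 25
5^4 = (5^2)^2 = 25^2 = 625
5^5 = 5 * 5^4 = 5 * 625 = 3125
5^10 = (5^5)^2 = 3125^2 = 9765625
5^11 = 5 * 5^10 = 5 * 9765625 = 48828125
5^22 = (5^11)^2 = 48828125^2 = 2384185791015625

Result: 2384185791015625
Multiplications needed: 6 (6 lines after 5^1)

5^22 = 2384185791015625. Using exponentiation by squaring, this requires 6 multiplications. The key idea: if the exponent is even, square the half-power; if odd, multiply by the base once.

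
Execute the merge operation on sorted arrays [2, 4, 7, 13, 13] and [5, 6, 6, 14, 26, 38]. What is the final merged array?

Merging process:

Compare 2 vs 5: take 2 from left. Merged: [2]
Compare 4 vs 5: take 4 from left. Merged: [2, 4]
Compare 7 vs 5: take 5 from right. Merged: [2, 4, 5]
Compare 7 vs 6: take 6 from right. Merged: [2, 4, 5, 6]
Compare 7 vs 6: take 6 from right. Merged: [2, 4, 5, 6, 6]
Compare 7 vs 14: take 7 from left. Merged: [2, 4, 5, 6, 6, 7]
Compare 13 vs 14: take 13 from left. Merged: [2, 4, 5, 6, 6, 7, 13]
Compare 13 vs 14: take 13 from left. Merged: [2, 4, 5, 6, 6, 7, 13, 13]
Append remaining from right: [14, 26, 38]. Merged: [2, 4, 5, 6, 6, 7, 13, 13, 14, 26, 38]

Final merged array: [2, 4, 5, 6, 6, 7, 13, 13, 14, 26, 38]
Total comparisons: 8

The merged array is [2, 4, 5, 6, 6, 7, 13, 13, 14, 26, 38], requiring 8 comparisons. The merge step runs in O(n) time where n is the total number of elements.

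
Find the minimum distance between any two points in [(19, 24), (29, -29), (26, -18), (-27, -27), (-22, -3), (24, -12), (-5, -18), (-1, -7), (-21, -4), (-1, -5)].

Computing all pairwise distances among 10 points:

d((19, 24), (29, -29)) = 53.9351
d((19, 24), (26, -18)) = 42.5793
d((19, 24), (-27, -27)) = 68.6804
d((19, 24), (-22, -3)) = 49.0918
d((19, 24), (24, -12)) = 36.3456
d((19, 24), (-5, -18)) = 48.3735
d((19, 24), (-1, -7)) = 36.8917
d((19, 24), (-21, -4)) = 48.8262
d((19, 24), (-1, -5)) = 35.2278
d((29, -29), (26, -18)) = 11.4018
d((29, -29), (-27, -27)) = 56.0357
d((29, -29), (-22, -3)) = 57.2451
d((29, -29), (24, -12)) = 17.72
d((29, -29), (-5, -18)) = 35.7351
d((29, -29), (-1, -7)) = 37.2022
d((29, -29), (-21, -4)) = 55.9017
d((29, -29), (-1, -5)) = 38.4187
d((26, -18), (-27, -27)) = 53.7587
d((26, -18), (-22, -3)) = 50.2892
d((26, -18), (24, -12)) = 6.3246
d((26, -18), (-5, -18)) = 31.0
d((26, -18), (-1, -7)) = 29.1548
d((26, -18), (-21, -4)) = 49.0408
d((26, -18), (-1, -5)) = 29.9666
d((-27, -27), (-22, -3)) = 24.5153
d((-27, -27), (24, -12)) = 53.1601
d((-27, -27), (-5, -18)) = 23.7697
d((-27, -27), (-1, -7)) = 32.8024
d((-27, -27), (-21, -4)) = 23.7697
d((-27, -27), (-1, -5)) = 34.0588
d((-22, -3), (24, -12)) = 46.8722
d((-22, -3), (-5, -18)) = 22.6716
d((-22, -3), (-1, -7)) = 21.3776
d((-22, -3), (-21, -4)) = 1.4142 <-- minimum
d((-22, -3), (-1, -5)) = 21.095
d((24, -12), (-5, -18)) = 29.6142
d((24, -12), (-1, -7)) = 25.4951
d((24, -12), (-21, -4)) = 45.7056
d((24, -12), (-1, -5)) = 25.9615
d((-5, -18), (-1, -7)) = 11.7047
d((-5, -18), (-21, -4)) = 21.2603
d((-5, -18), (-1, -5)) = 13.6015
d((-1, -7), (-21, -4)) = 20.2237
d((-1, -7), (-1, -5)) = 2.0
d((-21, -4), (-1, -5)) = 20.025

Closest pair: (-22, -3) and (-21, -4) with distance 1.4142

The closest pair is (-22, -3) and (-21, -4) with Euclidean distance 1.4142. For 10 points, brute-force pairwise comparison is shown above. For large n, the divide-and-conquer algorithm (sort by x, recurse on halves, check the dividing strip) achieves O(n log n).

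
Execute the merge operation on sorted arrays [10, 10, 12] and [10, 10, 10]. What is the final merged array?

Merging process:

Compare 10 vs 10: take 10 from left. Merged: [10]
Compare 10 vs 10: take 10 from left. Merged: [10, 10]
Compare 12 vs 10: take 10 from right. Merged: [10, 10, 10]
Compare 12 vs 10: take 10 from right. Merged: [10, 10, 10, 10]
Compare 12 vs 10: take 10 from right. Merged: [10, 10, 10, 10, 10]
Append remaining from left: [12]. Merged: [10, 10, 10, 10, 10, 12]

Final merged array: [10, 10, 10, 10, 10, 12]
Total comparisons: 5

The merged array is [10, 10, 10, 10, 10, 12], requiring 5 comparisons. The merge step runs in O(n) time where n is the total number of elements.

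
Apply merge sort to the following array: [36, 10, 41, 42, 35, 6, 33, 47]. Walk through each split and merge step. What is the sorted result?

Merge sort trace:

Split: [36, 10, 41, 42, 35, 6, 33, 47] -> [36, 10, 41, 42] and [35, 6, 33, 47]
  Split: [36, 10, 41, 42] -> [36, 10] and [41, 42]
    Split: [36, 10] -> [36] and [10]
    Merge: [36] + [10] -> [10, 36]
    Split: [41, 42] -> [41] and [42]
    Merge: [41] + [42] -> [41, 42]
  Merge: [10, 36] + [41, 42] -> [10, 36, 41, 42]
  Split: [35, 6, 33, 47] -> [35, 6] and [33, 47]
    Split: [35, 6] -> [35] and [6]
    Merge: [35] + [6] -> [6, 35]
    Split: [33, 47] -> [33] and [47]
    Merge: [33] + [47] -> [33, 47]
  Merge: [6, 35] + [33, 47] -> [6, 33, 35, 47]
Merge: [10, 36, 41, 42] + [6, 33, 35, 47] -> [6, 10, 33, 35, 36, 41, 42, 47]

Final sorted array: [6, 10, 33, 35, 36, 41, 42, 47]

The merge sort proceeds by recursively splitting the array and merging sorted halves.
After all merges, the sorted array is [6, 10, 33, 35, 36, 41, 42, 47].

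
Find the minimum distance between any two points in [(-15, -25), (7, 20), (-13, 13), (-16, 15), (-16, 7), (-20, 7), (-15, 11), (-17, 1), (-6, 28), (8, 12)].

Computing all pairwise distances among 10 points:

d((-15, -25), (7, 20)) = 50.0899
d((-15, -25), (-13, 13)) = 38.0526
d((-15, -25), (-16, 15)) = 40.0125
d((-15, -25), (-16, 7)) = 32.0156
d((-15, -25), (-20, 7)) = 32.3883
d((-15, -25), (-15, 11)) = 36.0
d((-15, -25), (-17, 1)) = 26.0768
d((-15, -25), (-6, 28)) = 53.7587
d((-15, -25), (8, 12)) = 43.566
d((7, 20), (-13, 13)) = 21.1896
d((7, 20), (-16, 15)) = 23.5372
d((7, 20), (-16, 7)) = 26.4197
d((7, 20), (-20, 7)) = 29.9666
d((7, 20), (-15, 11)) = 23.7697
d((7, 20), (-17, 1)) = 30.6105
d((7, 20), (-6, 28)) = 15.2643
d((7, 20), (8, 12)) = 8.0623
d((-13, 13), (-16, 15)) = 3.6056
d((-13, 13), (-16, 7)) = 6.7082
d((-13, 13), (-20, 7)) = 9.2195
d((-13, 13), (-15, 11)) = 2.8284 <-- minimum
d((-13, 13), (-17, 1)) = 12.6491
d((-13, 13), (-6, 28)) = 16.5529
d((-13, 13), (8, 12)) = 21.0238
d((-16, 15), (-16, 7)) = 8.0
d((-16, 15), (-20, 7)) = 8.9443
d((-16, 15), (-15, 11)) = 4.1231
d((-16, 15), (-17, 1)) = 14.0357
d((-16, 15), (-6, 28)) = 16.4012
d((-16, 15), (8, 12)) = 24.1868
d((-16, 7), (-20, 7)) = 4.0
d((-16, 7), (-15, 11)) = 4.1231
d((-16, 7), (-17, 1)) = 6.0828
d((-16, 7), (-6, 28)) = 23.2594
d((-16, 7), (8, 12)) = 24.5153
d((-20, 7), (-15, 11)) = 6.4031
d((-20, 7), (-17, 1)) = 6.7082
d((-20, 7), (-6, 28)) = 25.2389
d((-20, 7), (8, 12)) = 28.4429
d((-15, 11), (-17, 1)) = 10.198
d((-15, 11), (-6, 28)) = 19.2354
d((-15, 11), (8, 12)) = 23.0217
d((-17, 1), (-6, 28)) = 29.1548
d((-17, 1), (8, 12)) = 27.313
d((-6, 28), (8, 12)) = 21.2603

Closest pair: (-13, 13) and (-15, 11) with distance 2.8284

The closest pair is (-13, 13) and (-15, 11) with Euclidean distance 2.8284. For 10 points, brute-force pairwise comparison is shown above. For large n, the divide-and-conquer algorithm (sort by x, recurse on halves, check the dividing strip) achieves O(n log n).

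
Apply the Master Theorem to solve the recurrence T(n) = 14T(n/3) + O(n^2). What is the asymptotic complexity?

Master Theorem for T(n) = 14T(n/3) + O(n^2):

a = 14, b = 3, c = 2
log_b(a) = log_3(14) = 2.4022

Case 1: c = 2 < log_3(14) = 2.4022
T(n) = O(n^(log_3 14))

For T(n) = 14T(n/3) + O(n^2): log_3(14) = 2.4022. This is Case 1 of the Master Theorem (c < log_b(a), work dominated by leaves), giving O(n^(log_3 14)).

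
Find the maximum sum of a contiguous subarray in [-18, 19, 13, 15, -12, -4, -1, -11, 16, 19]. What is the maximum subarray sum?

Using Kadane's algorithm on [-18, 19, 13, 15, -12, -4, -1, -11, 16, 19]:

Scanning through the array:
Position 1 (value 19): max_ending_here = 19, max_so_far = 19
Position 2 (value 13): max_ending_here = 32, max_so_far = 32
Position 3 (value 15): max_ending_here = 47, max_so_far = 47
Position 4 (value -12): max_ending_here = 35, max_so_far = 47
Position 5 (value -4): max_ending_here = 31, max_so_far = 47
Position 6 (value -1): max_ending_here = 30, max_so_far = 47
Position 7 (value -11): max_ending_here = 19, max_so_far = 47
Position 8 (value 16): max_ending_here = 35, max_so_far = 47
Position 9 (value 19): max_ending_here = 54, max_so_far = 54

Maximum subarray: [19, 13, 15, -12, -4, -1, -11, 16, 19]
Maximum sum: 54

The maximum subarray is [19, 13, 15, -12, -4, -1, -11, 16, 19] with sum 54. This subarray runs from index 1 to index 9.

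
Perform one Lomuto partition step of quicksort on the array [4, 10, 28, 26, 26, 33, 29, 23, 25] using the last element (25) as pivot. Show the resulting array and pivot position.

Lomuto partition with pivot = 25:

Initial array: [4, 10, 28, 26, 26, 33, 29, 23, 25]

arr[0]=4 <= 25: swap with position 0, array becomes [4, 10, 28, 26, 26, 33, 29, 23, 25]
arr[1]=10 <= 25: swap with position 1, array becomes [4, 10, 28, 26, 26, 33, 29, 23, 25]
arr[2]=28 > 25: no swap
arr[3]=26 > 25: no swap
arr[4]=26 > 25: no swap
arr[5]=33 > 25: no swap
arr[6]=29 > 25: no swap
arr[7]=23 <= 25: swap with position 2, array becomes [4, 10, 23, 26, 26, 33, 29, 28, 25]

Place pivot at position 3: [4, 10, 23, 25, 26, 33, 29, 28, 26]
Pivot position: 3

After partitioning with pivot 25, the array becomes [4, 10, 23, 25, 26, 33, 29, 28, 26]. The pivot is placed at index 3. All elements to the left of the pivot are <= 25, and all elements to the right are > 25.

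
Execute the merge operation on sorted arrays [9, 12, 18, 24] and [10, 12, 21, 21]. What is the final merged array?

Merging process:

Compare 9 vs 10: take 9 from left. Merged: [9]
Compare 12 vs 10: take 10 from right. Merged: [9, 10]
Compare 12 vs 12: take 12 from left. Merged: [9, 10, 12]
Compare 18 vs 12: take 12 from right. Merged: [9, 10, 12, 12]
Compare 18 vs 21: take 18 from left. Merged: [9, 10, 12, 12, 18]
Compare 24 vs 21: take 21 from right. Merged: [9, 10, 12, 12, 18, 21]
Compare 24 vs 21: take 21 from right. Merged: [9, 10, 12, 12, 18, 21, 21]
Append remaining from left: [24]. Merged: [9, 10, 12, 12, 18, 21, 21, 24]

Final merged array: [9, 10, 12, 12, 18, 21, 21, 24]
Total comparisons: 7

The merged array is [9, 10, 12, 12, 18, 21, 21, 24], requiring 7 comparisons. The merge step runs in O(n) time where n is the total number of elements.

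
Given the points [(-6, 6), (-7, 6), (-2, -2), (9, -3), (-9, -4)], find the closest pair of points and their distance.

Computing all pairwise distances among 5 points:

d((-6, 6), (-7, 6)) = 1.0 <-- minimum
d((-6, 6), (-2, -2)) = 8.9443
d((-6, 6), (9, -3)) = 17.4929
d((-6, 6), (-9, -4)) = 10.4403
d((-7, 6), (-2, -2)) = 9.434
d((-7, 6), (9, -3)) = 18.3576
d((-7, 6), (-9, -4)) = 10.198
d((-2, -2), (9, -3)) = 11.0454
d((-2, -2), (-9, -4)) = 7.2801
d((9, -3), (-9, -4)) = 18.0278

Closest pair: (-6, 6) and (-7, 6) with distance 1.0

The closest pair is (-6, 6) and (-7, 6) with Euclidean distance 1.0. For 5 points, brute-force pairwise comparison is shown above. For large n, the divide-and-conquer algorithm (sort by x, recurse on halves, check the dividing strip) achieves O(n log n).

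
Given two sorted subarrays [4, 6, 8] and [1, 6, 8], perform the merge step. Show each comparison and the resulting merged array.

Merging process:

Compare 4 vs 1: take 1 from right. Merged: [1]
Compare 4 vs 6: take 4 from left. Merged: [1, 4]
Compare 6 vs 6: take 6 from left. Merged: [1, 4, 6]
Compare 8 vs 6: take 6 from right. Merged: [1, 4, 6, 6]
Compare 8 vs 8: take 8 from left. Merged: [1, 4, 6, 6, 8]
Append remaining from right: [8]. Merged: [1, 4, 6, 6, 8, 8]

Final merged array: [1, 4, 6, 6, 8, 8]
Total comparisons: 5

The merged array is [1, 4, 6, 6, 8, 8], requiring 5 comparisons. The merge step runs in O(n) time where n is the total number of elements.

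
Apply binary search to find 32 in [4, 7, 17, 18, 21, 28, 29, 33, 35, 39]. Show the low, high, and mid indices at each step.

Binary search for 32 in [4, 7, 17, 18, 21, 28, 29, 33, 35, 39]:

lo=0, hi=9, mid=4, arr[mid]=21 -> 21 < 32, search right half
lo=5, hi=9, mid=7, arr[mid]=33 -> 33 > 32, search left half
lo=5, hi=6, mid=5, arr[mid]=28 -> 28 < 32, search right half
lo=6, hi=6, mid=6, arr[mid]=29 -> 29 < 32, search right half
lo=7 > hi=6, target 32 not found

Binary search determines that 32 is not in the array after 4 comparisons. The search space was exhausted without finding the target.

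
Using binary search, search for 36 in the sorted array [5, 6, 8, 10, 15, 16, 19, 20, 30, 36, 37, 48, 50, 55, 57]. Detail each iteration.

Binary search for 36 in [5, 6, 8, 10, 15, 16, 19, 20, 30, 36, 37, 48, 50, 55, 57]:

lo=0, hi=14, mid=7, arr[mid]=20 -> 20 < 36, search right half
lo=8, hi=14, mid=11, arr[mid]=48 -> 48 > 36, search left half
lo=8, hi=10, mid=9, arr[mid]=36 -> Found target at index 9!

Binary search finds 36 at index 9 after 3 comparisons. The search repeatedly halves the search space by comparing with the middle element.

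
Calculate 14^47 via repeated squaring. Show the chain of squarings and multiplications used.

Computing 14^47 by squaring (build up from 14^1; each line after the first costs one multiplication):

14^1 = 14
14^2 = (14^1)^2 = 14^2 = 196
14^4 = (14^2)^2 = 196^2 = 38416
14^5 = 14 * 14^4 = 14 * 38416 = 537824
14^10 = (14^5)^2 = 537824^2 = 289254654976
14^11 = 14 * 14^10 = 14 * 289254654976 = 4049565169664
14^22 = (14^11)^2 = 4049565169664^2 = 16398978063355821105872896
14^23 = 14 * 14^22 = 14 * 16398978063355821105872896 = 229585692886981495482220544
14^46 = (14^23)^2 = 229585692886981495482220544^2 = 52709590378395385649697127909589319306203213055655936
14^47 = 14 * 14^46 = 14 * 52709590378395385649697127909589319306203213055655936 = 737934265297535399095759790734250470286844982779183104

Result: 737934265297535399095759790734250470286844982779183104
Multiplications needed: 9 (9 lines after 14^1)

14^47 = 737934265297535399095759790734250470286844982779183104. Using exponentiation by squaring, this requires 9 multiplications. The key idea: if the exponent is even, square the half-power; if odd, multiply by the base once.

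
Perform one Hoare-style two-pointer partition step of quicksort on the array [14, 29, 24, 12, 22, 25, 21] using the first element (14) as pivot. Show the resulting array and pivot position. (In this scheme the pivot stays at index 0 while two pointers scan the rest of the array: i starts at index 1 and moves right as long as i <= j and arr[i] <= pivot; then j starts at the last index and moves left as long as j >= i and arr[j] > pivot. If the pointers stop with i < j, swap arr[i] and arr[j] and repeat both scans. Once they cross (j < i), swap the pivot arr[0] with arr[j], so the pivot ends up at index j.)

Hoare-style two-pointer partition with pivot = 14:

Initial array: [14, 29, 24, 12, 22, 25, 21]

Pointers start at i = 1, j = 6.
i stops at index 1 (arr[1]=29 > 14), j stops at index 3 (arr[3]=12 <= 14): swap arr[1] and arr[3], array becomes [14, 12, 24, 29, 22, 25, 21]
i ends at 2, j ends at 1: the pointers have crossed (j < i), so scanning stops.

Swap pivot arr[0] with arr[1] to place pivot at position 1: [12, 14, 24, 29, 22, 25, 21]
Pivot position: 1

After partitioning with pivot 14, the array becomes [12, 14, 24, 29, 22, 25, 21]. The pivot is placed at index 1. All elements to the left of the pivot are <= 14, and all elements to the right are > 14.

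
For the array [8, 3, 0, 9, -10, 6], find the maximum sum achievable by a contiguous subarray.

Using Kadane's algorithm on [8, 3, 0, 9, -10, 6]:

Scanning through the array:
Position 1 (value 3): max_ending_here = 11, max_so_far = 11
Position 2 (value 0): max_ending_here = 11, max_so_far = 11
Position 3 (value 9): max_ending_here = 20, max_so_far = 20
Position 4 (value -10): max_ending_here = 10, max_so_far = 20
Position 5 (value 6): max_ending_here = 16, max_so_far = 20

Maximum subarray: [8, 3, 0, 9]
Maximum sum: 20

The maximum subarray is [8, 3, 0, 9] with sum 20. This subarray runs from index 0 to index 3.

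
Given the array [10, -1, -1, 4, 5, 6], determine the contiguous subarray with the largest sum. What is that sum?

Using Kadane's algorithm on [10, -1, -1, 4, 5, 6]:

Scanning through the array:
Position 1 (value -1): max_ending_here = 9, max_so_far = 10
Position 2 (value -1): max_ending_here = 8, max_so_far = 10
Position 3 (value 4): max_ending_here = 12, max_so_far = 12
Position 4 (value 5): max_ending_here = 17, max_so_far = 17
Position 5 (value 6): max_ending_here = 23, max_so_far = 23

Maximum subarray: [10, -1, -1, 4, 5, 6]
Maximum sum: 23

The maximum subarray is [10, -1, -1, 4, 5, 6] with sum 23. This subarray runs from index 0 to index 5.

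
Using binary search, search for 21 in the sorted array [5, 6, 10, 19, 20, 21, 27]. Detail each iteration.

Binary search for 21 in [5, 6, 10, 19, 20, 21, 27]:

lo=0, hi=6, mid=3, arr[mid]=19 -> 19 < 21, search right half
lo=4, hi=6, mid=5, arr[mid]=21 -> Found target at index 5!

Binary search finds 21 at index 5 after 2 comparisons. The search repeatedly halves the search space by comparing with the middle element.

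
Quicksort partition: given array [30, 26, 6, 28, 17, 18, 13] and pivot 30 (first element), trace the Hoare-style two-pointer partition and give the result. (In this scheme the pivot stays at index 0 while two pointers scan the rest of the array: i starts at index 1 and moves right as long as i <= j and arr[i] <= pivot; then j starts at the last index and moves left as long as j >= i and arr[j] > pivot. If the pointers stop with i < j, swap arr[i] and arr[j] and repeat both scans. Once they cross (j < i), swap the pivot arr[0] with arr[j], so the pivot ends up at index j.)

Hoare-style two-pointer partition with pivot = 30:

Initial array: [30, 26, 6, 28, 17, 18, 13]

Pointers start at i = 1, j = 6.
i ends at 7, j ends at 6: the pointers have crossed (j < i), so scanning stops.

Swap pivot arr[0] with arr[6] to place pivot at position 6: [13, 26, 6, 28, 17, 18, 30]
Pivot position: 6

After partitioning with pivot 30, the array becomes [13, 26, 6, 28, 17, 18, 30]. The pivot is placed at index 6. All elements to the left of the pivot are <= 30, and all elements to the right are > 30.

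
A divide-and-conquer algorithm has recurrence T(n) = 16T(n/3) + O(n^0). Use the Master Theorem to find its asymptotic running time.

Master Theorem for T(n) = 16T(n/3) + O(n^0):

a = 16, b = 3, c = 0
log_b(a) = log_3(16) = 2.5237

Case 1: c = 0 < log_3(16) = 2.5237
T(n) = O(n^(log_3 16))

For T(n) = 16T(n/3) + O(n^0): log_3(16) = 2.5237. This is Case 1 of the Master Theorem (c < log_b(a), work dominated by leaves), giving O(n^(log_3 16)).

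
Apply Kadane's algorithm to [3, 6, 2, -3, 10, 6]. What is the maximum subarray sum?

Using Kadane's algorithm on [3, 6, 2, -3, 10, 6]:

Scanning through the array:
Position 1 (value 6): max_ending_here = 9, max_so_far = 9
Position 2 (value 2): max_ending_here = 11, max_so_far = 11
Position 3 (value -3): max_ending_here = 8, max_so_far = 11
Position 4 (value 10): max_ending_here = 18, max_so_far = 18
Position 5 (value 6): max_ending_here = 24, max_so_far = 24

Maximum subarray: [3, 6, 2, -3, 10, 6]
Maximum sum: 24

The maximum subarray is [3, 6, 2, -3, 10, 6] with sum 24. This subarray runs from index 0 to index 5.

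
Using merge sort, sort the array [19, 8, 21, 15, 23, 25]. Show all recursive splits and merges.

Merge sort trace:

Split: [19, 8, 21, 15, 23, 25] -> [19, 8, 21] and [15, 23, 25]
  Split: [19, 8, 21] -> [19] and [8, 21]
    Split: [8, 21] -> [8] and [21]
    Merge: [8] + [21] -> [8, 21]
  Merge: [19] + [8, 21] -> [8, 19, 21]
  Split: [15, 23, 25] -> [15] and [23, 25]
    Split: [23, 25] -> [23] and [25]
    Merge: [23] + [25] -> [23, 25]
  Merge: [15] + [23, 25] -> [15, 23, 25]
Merge: [8, 19, 21] + [15, 23, 25] -> [8, 15, 19, 21, 23, 25]

Final sorted array: [8, 15, 19, 21, 23, 25]

The merge sort proceeds by recursively splitting the array and merging sorted halves.
After all merges, the sorted array is [8, 15, 19, 21, 23, 25].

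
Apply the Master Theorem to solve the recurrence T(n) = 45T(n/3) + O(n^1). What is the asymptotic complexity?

Master Theorem for T(n) = 45T(n/3) + O(n^1):

a = 45, b = 3, c = 1
log_b(a) = log_3(45) = 3.4650

Case 1: c = 1 < log_3(45) = 3.4650
T(n) = O(n^(log_3 45))

For T(n) = 45T(n/3) + O(n^1): log_3(45) = 3.4650. This is Case 1 of the Master Theorem (c < log_b(a), work dominated by leaves), giving O(n^(log_3 45)).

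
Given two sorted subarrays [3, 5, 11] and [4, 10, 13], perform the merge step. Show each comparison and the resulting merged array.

Merging process:

Compare 3 vs 4: take 3 from left. Merged: [3]
Compare 5 vs 4: take 4 from right. Merged: [3, 4]
Compare 5 vs 10: take 5 from left. Merged: [3, 4, 5]
Compare 11 vs 10: take 10 from right. Merged: [3, 4, 5, 10]
Compare 11 vs 13: take 11 from left. Merged: [3, 4, 5, 10, 11]
Append remaining from right: [13]. Merged: [3, 4, 5, 10, 11, 13]

Final merged array: [3, 4, 5, 10, 11, 13]
Total comparisons: 5

The merged array is [3, 4, 5, 10, 11, 13], requiring 5 comparisons. The merge step runs in O(n) time where n is the total number of elements.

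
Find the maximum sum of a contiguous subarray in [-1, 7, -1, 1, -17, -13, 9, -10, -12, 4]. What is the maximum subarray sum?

Using Kadane's algorithm on [-1, 7, -1, 1, -17, -13, 9, -10, -12, 4]:

Scanning through the array:
Position 1 (value 7): max_ending_here = 7, max_so_far = 7
Position 2 (value -1): max_ending_here = 6, max_so_far = 7
Position 3 (value 1): max_ending_here = 7, max_so_far = 7
Position 4 (value -17): max_ending_here = -10, max_so_far = 7
Position 5 (value -13): max_ending_here = -13, max_so_far = 7
Position 6 (value 9): max_ending_here = 9, max_so_far = 9
Position 7 (value -10): max_ending_here = -1, max_so_far = 9
Position 8 (value -12): max_ending_here = -12, max_so_far = 9
Position 9 (value 4): max_ending_here = 4, max_so_far = 9

Maximum subarray: [9]
Maximum sum: 9

The maximum subarray is [9] with sum 9. This subarray runs from index 6 to index 6.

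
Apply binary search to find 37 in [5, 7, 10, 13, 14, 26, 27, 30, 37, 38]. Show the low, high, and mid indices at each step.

Binary search for 37 in [5, 7, 10, 13, 14, 26, 27, 30, 37, 38]:

lo=0, hi=9, mid=4, arr[mid]=14 -> 14 < 37, search right half
lo=5, hi=9, mid=7, arr[mid]=30 -> 30 < 37, search right half
lo=8, hi=9, mid=8, arr[mid]=37 -> Found target at index 8!

Binary search finds 37 at index 8 after 3 comparisons. The search repeatedly halves the search space by comparing with the middle element.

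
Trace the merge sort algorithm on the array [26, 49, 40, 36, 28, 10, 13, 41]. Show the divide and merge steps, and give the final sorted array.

Merge sort trace:

Split: [26, 49, 40, 36, 28, 10, 13, 41] -> [26, 49, 40, 36] and [28, 10, 13, 41]
  Split: [26, 49, 40, 36] -> [26, 49] and [40, 36]
    Split: [26, 49] -> [26] and [49]
    Merge: [26] + [49] -> [26, 49]
    Split: [40, 36] -> [40] and [36]
    Merge: [40] + [36] -> [36, 40]
  Merge: [26, 49] + [36, 40] -> [26, 36, 40, 49]
  Split: [28, 10, 13, 41] -> [28, 10] and [13, 41]
    Split: [28, 10] -> [28] and [10]
    Merge: [28] + [10] -> [10, 28]
    Split: [13, 41] -> [13] and [41]
    Merge: [13] + [41] -> [13, 41]
  Merge: [10, 28] + [13, 41] -> [10, 13, 28, 41]
Merge: [26, 36, 40, 49] + [10, 13, 28, 41] -> [10, 13, 26, 28, 36, 40, 41, 49]

Final sorted array: [10, 13, 26, 28, 36, 40, 41, 49]

The merge sort proceeds by recursively splitting the array and merging sorted halves.
After all merges, the sorted array is [10, 13, 26, 28, 36, 40, 41, 49].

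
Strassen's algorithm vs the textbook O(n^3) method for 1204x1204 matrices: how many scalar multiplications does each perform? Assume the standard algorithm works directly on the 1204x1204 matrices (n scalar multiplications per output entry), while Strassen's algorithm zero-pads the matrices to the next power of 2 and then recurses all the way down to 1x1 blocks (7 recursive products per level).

Matrix multiplication for 1204x1204 matrices:

Strassen's algorithm requires power-of-2 dimensions. Pad 1204x1204 to 2048x2048 (next power of 2).

Standard algorithm: 1204^3 = 1745337664 multiplications
Strassen's algorithm: 7^(log2(2048)) = 7^11 = 1977326743 multiplications
Difference: 1745337664 - 1977326743 = -231989079 (Strassen uses MORE here due to padding overhead — for small or just-over-power-of-2 n, padding can outweigh the per-level savings)

Standard: 1745337664 multiplications (1204^3). Strassen: 1977326743 multiplications (7^11, after padding to 2048x2048). Strassen reduces 8 recursive multiplications to 7 at each level.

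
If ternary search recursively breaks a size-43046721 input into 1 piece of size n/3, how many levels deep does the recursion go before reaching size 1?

For divide and conquer with division factor 3:

Problem sizes at each level:
Level 0: 43046721
Level 1: 14348907
Level 2: 4782969
Level 3: 1594323
Level 4: 531441
Level 5: 177147
Level 6: 59049
Level 7: 19683
Level 8: 6561
Level 9: 2187
Level 10: 729
Level 11: 243
Level 12: 81
Level 13: 27
Level 14: 9
Level 15: 3
Level 16: 1

The root is level 0 and the size-1 base case is level 16 (the tree spans levels 0 through 16, i.e. 17 levels counting the root), so the depth is the number of divisions: log_3(43046721) = 16

The recursion tree depth is log_3(43046721) = 16. At each level, the problem size is divided by 3, so it takes 16 divisions to reduce to a base case of size 1. The algorithm makes 1 recursive call at each level.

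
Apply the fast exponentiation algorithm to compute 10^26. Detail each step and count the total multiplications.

Computing 10^26 by squaring (build up from 10^1; each line after the first costs one multiplication):

10^1 = 10
10^2 = (10^1)^2 = 10^2 = 100
10^3 = 10 * 10^2 = 10 * 100 = 1000
10^6 = (10^3)^2 = 1000^2 = 1000000
10^12 = (10^6)^2 = 1000000^2 = 1000000000000
10^13 = 10 * 10^12 = 10 * 1000000000000 = 10000000000000
10^26 = (10^13)^2 = 10000000000000^2 = 100000000000000000000000000

Result: 100000000000000000000000000
Multiplications needed: 6 (6 lines after 10^1)

10^26 = 100000000000000000000000000. Using exponentiation by squaring, this requires 6 multiplications. The key idea: if the exponent is even, square the half-power; if odd, multiply by the base once.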